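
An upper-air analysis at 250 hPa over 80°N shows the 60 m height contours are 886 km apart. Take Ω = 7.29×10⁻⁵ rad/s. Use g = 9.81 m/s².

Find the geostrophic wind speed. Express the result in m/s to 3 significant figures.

Coriolis parameter at 80°N:
f = 2Ω sin φ = 2 × 7.29×10⁻⁵ × sin 80° = 1.44×10⁻⁴ s⁻¹
Height gradient: |∂Z/∂n| = 60 m / 886000 m = 6.77×10⁻⁵
On a pressure surface, geostrophic balance gives V_g = (g/f)|∂Z/∂n|:
V_g = 9.81 × 6.77×10⁻⁵ / 1.44×10⁻⁴ = 4.63 m/s

4.63 m/s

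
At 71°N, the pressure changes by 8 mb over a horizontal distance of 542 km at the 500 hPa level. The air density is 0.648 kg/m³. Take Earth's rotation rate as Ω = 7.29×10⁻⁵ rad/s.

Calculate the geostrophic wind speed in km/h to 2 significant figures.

Coriolis parameter at 71°N:
f = 2Ω sin φ = 2 × 7.29×10⁻⁵ × sin 71° = 1.38×10⁻⁴ s⁻¹
Pressure gradient: |∂P/∂n| = 800 Pa / 542000 m = 1.48×10⁻³ Pa/m
Geostrophic balance (pressure-gradient force = Coriolis force):
V_g = (1/(fρ)) |∂P/∂n| = 1.48×10⁻³ / (1.38×10⁻⁴ × 0.648) = 16.5 m/s
Converting: 16.5 m/s × 3.6 = 59 km/h

59 km/h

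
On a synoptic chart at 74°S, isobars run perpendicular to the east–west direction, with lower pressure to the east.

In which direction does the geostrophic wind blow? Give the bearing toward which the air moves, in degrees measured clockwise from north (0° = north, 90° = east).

The pressure-gradient force points toward the east (bearing 090°).
Geostrophic balance: in the Southern Hemisphere the Coriolis force deflects motion to the left, so the geostrophic wind blows 90° to the left of the pressure-gradient force (low pressure on the right).
Rotating 090° by 90° counterclockwise gives 000° — the wind blows toward the north.

000°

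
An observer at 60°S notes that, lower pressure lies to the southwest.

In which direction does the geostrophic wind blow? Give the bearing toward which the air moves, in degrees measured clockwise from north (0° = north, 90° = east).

The pressure-gradient force points toward the southwest (bearing 225°).
Geostrophic balance: in the Southern Hemisphere the Coriolis force deflects motion to the left, so the geostrophic wind blows 90° to the left of the pressure-gradient force (low pressure on the right).
Rotating 225° by 90° counterclockwise gives 135° — the wind blows toward the southeast.

135°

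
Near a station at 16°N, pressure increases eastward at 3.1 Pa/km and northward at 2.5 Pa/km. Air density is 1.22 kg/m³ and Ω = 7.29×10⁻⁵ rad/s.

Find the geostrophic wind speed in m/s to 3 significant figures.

81.2 m/s

Coriolis parameter at 16°N:
f = 2Ω sin φ = 2 × 7.29×10⁻⁵ × sin 16° = 4.02×10⁻⁵ s⁻¹
Component geostrophic relations (x east, y north):
u_g = −(1/(fρ)) ∂P/∂y,  v_g = (1/(fρ)) ∂P/∂x
u_g = −(2.5×10⁻³)/(4.02×10⁻⁵ × 1.22) = −51.0 m/s;  v_g = (3.1×10⁻³)/(4.02×10⁻⁵ × 1.22) = 63.2 m/s
|V_g| = √(u_g² + v_g²) = 81.2 m/s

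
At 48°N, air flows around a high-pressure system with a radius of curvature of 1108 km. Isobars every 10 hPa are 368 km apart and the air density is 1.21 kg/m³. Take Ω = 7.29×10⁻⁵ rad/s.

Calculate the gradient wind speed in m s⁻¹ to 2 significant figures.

Coriolis parameter at 48°N:
f = 2Ω sin φ = 2 × 7.29×10⁻⁵ × sin 48° = 1.08×10⁻⁴ s⁻¹
Pressure gradient: |∂P/∂n| = 1000 Pa / 368000 m = 2.72×10⁻³ Pa/m
Geostrophic speed: V_g = |∂P/∂n|/(fρ) = 2.72×10⁻³/(1.08×10⁻⁴ × 1.21) = 20.7 m/s
Around a high, pressure-gradient force acts outward with centrifugal, so Coriolis balances both:
fV = (1/ρ)|∂P/∂n| + V²/R  →  V² − fR·V + fR·V_g = 0
With fR = 1.08×10⁻⁴ × 1108×10³ m = 120 m/s:
V = [fR − √((fR)² − 4 fR V_g)]/2 = [120 − √(120² − 4×120×20.7)]/2 = 26.6 m/s
Supergeostrophic (V > V_g = 20.7 m/s), as expected around a high.

27 m s⁻¹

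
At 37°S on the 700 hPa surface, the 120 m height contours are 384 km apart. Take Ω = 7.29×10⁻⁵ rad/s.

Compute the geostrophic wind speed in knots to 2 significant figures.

Coriolis parameter at 37°S:
f = 2Ω sin φ = 2 × 7.29×10⁻⁵ × sin 37° = 8.77×10⁻⁵ s⁻¹
Height gradient: |∂Z/∂n| = 120 m / 384000 m = 3.12×10⁻⁴
On a pressure surface, geostrophic balance gives V_g = (g/f)|∂Z/∂n|:
V_g = 9.81 × 3.12×10⁻⁴ / 8.77×10⁻⁵ = 34.9 m/s
Converting: 34.9 m/s × 1.944 = 68 knots

68 knots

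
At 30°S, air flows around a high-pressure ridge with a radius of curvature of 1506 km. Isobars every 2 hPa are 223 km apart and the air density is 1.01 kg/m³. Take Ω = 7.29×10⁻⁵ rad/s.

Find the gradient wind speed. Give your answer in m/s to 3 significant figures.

Coriolis parameter at 30°S:
f = 2Ω sin φ = 2 × 7.29×10⁻⁵ × sin 30° = 7.29×10⁻⁵ s⁻¹
Pressure gradient: |∂P/∂n| = 200 Pa / 223000 m = 8.97×10⁻⁴ Pa/m
Geostrophic speed: V_g = |∂P/∂n|/(fρ) = 8.97×10⁻⁴/(7.29×10⁻⁵ × 1.01) = 12.2 m/s
Around a high, pressure-gradient force acts outward with centrifugal, so Coriolis balances both:
fV = (1/ρ)|∂P/∂n| + V²/R  →  V² − fR·V + fR·V_g = 0
With fR = 7.29×10⁻⁵ × 1506×10³ m = 110 m/s:
V = [fR − √((fR)² − 4 fR V_g)]/2 = [110 − √(110² − 4×110×12.2)]/2 = 14 m/s
Supergeostrophic (V > V_g = 12.2 m/s), as expected around a high.

14.0 m/s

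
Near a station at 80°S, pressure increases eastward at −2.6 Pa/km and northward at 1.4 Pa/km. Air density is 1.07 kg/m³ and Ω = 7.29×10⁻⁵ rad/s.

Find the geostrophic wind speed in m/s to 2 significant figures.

19 m/s

Coriolis parameter at 80°S:
f = 2Ω sin φ = 2 × 7.29×10⁻⁵ × sin 80° = 1.44×10⁻⁴ s⁻¹
In the Southern Hemisphere f is negative: f = −1.44×10⁻⁴ s⁻¹.
Component geostrophic relations (x east, y north):
u_g = −(1/(fρ)) ∂P/∂y,  v_g = (1/(fρ)) ∂P/∂x
u_g = −(1.4×10⁻³)/(−1.44×10⁻⁴ × 1.07) = 9.11 m/s;  v_g = (−2.6×10⁻³)/(−1.44×10⁻⁴ × 1.07) = 16.9 m/s
|V_g| = √(u_g² + v_g²) = 19.2 m/s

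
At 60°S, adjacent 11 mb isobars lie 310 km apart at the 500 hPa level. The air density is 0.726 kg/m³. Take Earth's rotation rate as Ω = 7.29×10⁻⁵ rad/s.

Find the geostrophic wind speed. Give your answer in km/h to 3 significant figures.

Coriolis parameter at 60°S:
f = 2Ω sin φ = 2 × 7.29×10⁻⁵ × sin 60° = 1.26×10⁻⁴ s⁻¹
Pressure gradient: |∂P/∂n| = 1100 Pa / 310000 m = 3.55×10⁻³ Pa/m
Geostrophic balance (pressure-gradient force = Coriolis force):
V_g = (1/(fρ)) |∂P/∂n| = 3.55×10⁻³ / (1.26×10⁻⁴ × 0.726) = 38.7 m/s
Converting: 38.7 m/s × 3.6 = 139 km/h

139 km/h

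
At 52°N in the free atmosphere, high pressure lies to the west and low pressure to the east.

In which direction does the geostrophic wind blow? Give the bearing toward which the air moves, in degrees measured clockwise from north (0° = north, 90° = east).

180°

The pressure-gradient force points toward the east (bearing 090°).
Geostrophic balance: in the Northern Hemisphere the Coriolis force deflects motion to the right, so the geostrophic wind blows 90° to the right of the pressure-gradient force (low pressure on the left).
Rotating 090° by 90° clockwise gives 180° — the wind blows toward the south.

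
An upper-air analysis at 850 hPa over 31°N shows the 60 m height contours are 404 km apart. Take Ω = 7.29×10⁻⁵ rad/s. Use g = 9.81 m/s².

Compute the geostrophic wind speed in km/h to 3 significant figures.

Coriolis parameter at 31°N:
f = 2Ω sin φ = 2 × 7.29×10⁻⁵ × sin 31° = 7.51×10⁻⁵ s⁻¹
Height gradient: |∂Z/∂n| = 60 m / 404000 m = 1.49×10⁻⁴
On a pressure surface, geostrophic balance gives V_g = (g/f)|∂Z/∂n|:
V_g = 9.81 × 1.49×10⁻⁴ / 7.51×10⁻⁵ = 19.4 m/s
Converting: 19.4 m/s × 3.6 = 69.8 km/h

69.8 km/h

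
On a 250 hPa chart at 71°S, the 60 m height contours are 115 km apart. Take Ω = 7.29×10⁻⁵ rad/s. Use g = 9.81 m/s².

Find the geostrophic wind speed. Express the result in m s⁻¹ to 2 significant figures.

37 m s⁻¹

Coriolis parameter at 71°S:
f = 2Ω sin φ = 2 × 7.29×10⁻⁵ × sin 71° = 1.38×10⁻⁴ s⁻¹
Height gradient: |∂Z/∂n| = 60 m / 115000 m = 5.22×10⁻⁴
On a pressure surface, geostrophic balance gives V_g = (g/f)|∂Z/∂n|:
V_g = 9.81 × 5.22×10⁻⁴ / 1.38×10⁻⁴ = 37.1 m/s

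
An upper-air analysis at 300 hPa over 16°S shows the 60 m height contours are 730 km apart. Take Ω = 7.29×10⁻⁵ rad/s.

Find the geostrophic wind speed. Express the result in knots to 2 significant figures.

39 knots

Coriolis parameter at 16°S:
f = 2Ω sin φ = 2 × 7.29×10⁻⁵ × sin 16° = 4.02×10⁻⁵ s⁻¹
Height gradient: |∂Z/∂n| = 60 m / 730000 m = 8.22×10⁻⁵
On a pressure surface, geostrophic balance gives V_g = (g/f)|∂Z/∂n|:
V_g = 9.81 × 8.22×10⁻⁵ / 4.02×10⁻⁵ = 20.1 m/s
Converting: 20.1 m/s × 1.944 = 39 knots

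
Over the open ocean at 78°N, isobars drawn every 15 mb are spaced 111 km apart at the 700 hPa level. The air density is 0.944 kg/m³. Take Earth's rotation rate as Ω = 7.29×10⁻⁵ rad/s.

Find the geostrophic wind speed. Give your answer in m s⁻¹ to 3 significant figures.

Coriolis parameter at 78°N:
f = 2Ω sin φ = 2 × 7.29×10⁻⁵ × sin 78° = 1.43×10⁻⁴ s⁻¹
Pressure gradient: |∂P/∂n| = 1500 Pa / 111000 m = 1.35×10⁻² Pa/m
Geostrophic balance (pressure-gradient force = Coriolis force):
V_g = (1/(fρ)) |∂P/∂n| = 1.35×10⁻² / (1.43×10⁻⁴ × 0.944) = 100 m/s

100 m s⁻¹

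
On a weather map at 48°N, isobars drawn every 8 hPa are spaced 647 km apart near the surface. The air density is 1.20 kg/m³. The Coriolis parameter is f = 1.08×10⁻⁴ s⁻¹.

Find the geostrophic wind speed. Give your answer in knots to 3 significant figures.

18.5 knots

Pressure gradient: |∂P/∂n| = 800 Pa / 647000 m = 1.24×10⁻³ Pa/m
Geostrophic balance (pressure-gradient force = Coriolis force):
V_g = (1/(fρ)) |∂P/∂n| = 1.24×10⁻³ / (1.08×10⁻⁴ × 1.20) = 9.54 m/s
Converting: 9.54 m/s × 1.944 = 18.5 knots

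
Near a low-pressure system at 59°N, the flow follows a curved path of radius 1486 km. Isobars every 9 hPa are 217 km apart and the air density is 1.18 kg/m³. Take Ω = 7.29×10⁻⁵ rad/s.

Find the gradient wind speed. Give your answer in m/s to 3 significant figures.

24.8 m/s

Coriolis parameter at 59°N:
f = 2Ω sin φ = 2 × 7.29×10⁻⁵ × sin 59° = 1.25×10⁻⁴ s⁻¹
Pressure gradient: |∂P/∂n| = 900 Pa / 217000 m = 4.15×10⁻³ Pa/m
Geostrophic speed: V_g = |∂P/∂n|/(fρ) = 4.15×10⁻³/(1.25×10⁻⁴ × 1.18) = 28.1 m/s
Around a low, centrifugal force acts outward with Coriolis, so pressure-gradient force balances both:
(1/ρ)|∂P/∂n| = fV + V²/R  →  V² + fR·V − fR·V_g = 0
With fR = 1.25×10⁻⁴ × 1486×10³ m = 186 m/s:
V = [−fR + √((fR)² + 4 fR V_g)]/2 = [−186 + √(186² + 4×186×28.1)]/2 = 24.8 m/s
Subgeostrophic (V < V_g = 28.1 m/s), as expected around a low.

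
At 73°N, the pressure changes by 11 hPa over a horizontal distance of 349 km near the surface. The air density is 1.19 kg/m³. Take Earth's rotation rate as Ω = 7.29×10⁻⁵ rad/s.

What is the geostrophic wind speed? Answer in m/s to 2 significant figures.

Coriolis parameter at 73°N:
f = 2Ω sin φ = 2 × 7.29×10⁻⁵ × sin 73° = 1.39×10⁻⁴ s⁻¹
Pressure gradient: |∂P/∂n| = 1100 Pa / 349000 m = 3.15×10⁻³ Pa/m
Geostrophic balance (pressure-gradient force = Coriolis force):
V_g = (1/(fρ)) |∂P/∂n| = 3.15×10⁻³ / (1.39×10⁻⁴ × 1.19) = 19.0 m/s

19 m/s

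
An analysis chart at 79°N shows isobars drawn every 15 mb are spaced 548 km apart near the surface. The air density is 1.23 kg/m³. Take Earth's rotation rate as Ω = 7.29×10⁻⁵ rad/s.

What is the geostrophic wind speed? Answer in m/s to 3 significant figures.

Coriolis parameter at 79°N:
f = 2Ω sin φ = 2 × 7.29×10⁻⁵ × sin 79° = 1.43×10⁻⁴ s⁻¹
Pressure gradient: |∂P/∂n| = 1500 Pa / 548000 m = 2.74×10⁻³ Pa/m
Geostrophic balance (pressure-gradient force = Coriolis force):
V_g = (1/(fρ)) |∂P/∂n| = 2.74×10⁻³ / (1.43×10⁻⁴ × 1.23) = 15.5 m/s

15.5 m/s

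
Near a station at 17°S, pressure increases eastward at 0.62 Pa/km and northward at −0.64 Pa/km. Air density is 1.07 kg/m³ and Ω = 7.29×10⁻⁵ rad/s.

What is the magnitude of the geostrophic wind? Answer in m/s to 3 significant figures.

19.5 m/s

Coriolis parameter at 17°S:
f = 2Ω sin φ = 2 × 7.29×10⁻⁵ × sin 17° = 4.26×10⁻⁵ s⁻¹
In the Southern Hemisphere f is negative: f = −4.26×10⁻⁵ s⁻¹.
Component geostrophic relations (x east, y north):
u_g = −(1/(fρ)) ∂P/∂y,  v_g = (1/(fρ)) ∂P/∂x
u_g = −(−0.64×10⁻³)/(−4.26×10⁻⁵ × 1.07) = −14.0 m/s;  v_g = (0.62×10⁻³)/(−4.26×10⁻⁵ × 1.07) = −13.6 m/s
|V_g| = √(u_g² + v_g²) = 19.5 m/s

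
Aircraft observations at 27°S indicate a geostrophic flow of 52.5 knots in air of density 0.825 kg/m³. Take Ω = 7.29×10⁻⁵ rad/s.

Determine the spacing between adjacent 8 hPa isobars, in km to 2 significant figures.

Coriolis parameter at 27°S:
f = 2Ω sin φ = 2 × 7.29×10⁻⁵ × sin 27° = 6.62×10⁻⁵ s⁻¹
Wind speed in SI: 52.5 knots = 27.0 m/s
Geostrophic balance rearranged: |∂P/∂n| = f ρ V_g
|∂P/∂n| = 6.62×10⁻⁵ × 0.825 × 27.0 = 1.47×10⁻³ Pa/m
Isobar spacing: Δn = ΔP/|∂P/∂n| = 800 Pa / 1.47×10⁻³ Pa/m = 542418 m ≈ 540 km

540 km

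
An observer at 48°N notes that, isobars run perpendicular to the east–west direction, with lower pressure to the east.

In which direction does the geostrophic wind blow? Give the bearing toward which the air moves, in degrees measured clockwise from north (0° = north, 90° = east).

180°

The pressure-gradient force points toward the east (bearing 090°).
Geostrophic balance: in the Northern Hemisphere the Coriolis force deflects motion to the right, so the geostrophic wind blows 90° to the right of the pressure-gradient force (low pressure on the left).
Rotating 090° by 90° clockwise gives 180° — the wind blows toward the south.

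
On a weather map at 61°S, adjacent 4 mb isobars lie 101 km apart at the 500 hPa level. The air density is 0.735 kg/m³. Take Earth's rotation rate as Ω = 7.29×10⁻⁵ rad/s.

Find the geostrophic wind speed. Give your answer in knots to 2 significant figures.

Coriolis parameter at 61°S:
f = 2Ω sin φ = 2 × 7.29×10⁻⁵ × sin 61° = 1.28×10⁻⁴ s⁻¹
Pressure gradient: |∂P/∂n| = 400 Pa / 101000 m = 3.96×10⁻³ Pa/m
Geostrophic balance (pressure-gradient force = Coriolis force):
V_g = (1/(fρ)) |∂P/∂n| = 3.96×10⁻³ / (1.28×10⁻⁴ × 0.735) = 42.3 m/s
Converting: 42.3 m/s × 1.944 = 82 knots

82 knots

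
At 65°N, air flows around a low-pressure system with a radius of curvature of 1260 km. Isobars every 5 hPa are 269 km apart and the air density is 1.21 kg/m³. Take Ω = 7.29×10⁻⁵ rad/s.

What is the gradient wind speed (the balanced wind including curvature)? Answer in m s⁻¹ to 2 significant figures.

11 m s⁻¹

Coriolis parameter at 65°N:
f = 2Ω sin φ = 2 × 7.29×10⁻⁵ × sin 65° = 1.32×10⁻⁴ s⁻¹
Pressure gradient: |∂P/∂n| = 500 Pa / 269000 m = 1.86×10⁻³ Pa/m
Geostrophic speed: V_g = |∂P/∂n|/(fρ) = 1.86×10⁻³/(1.32×10⁻⁴ × 1.21) = 11.6 m/s
Around a low, centrifugal force acts outward with Coriolis, so pressure-gradient force balances both:
(1/ρ)|∂P/∂n| = fV + V²/R  →  V² + fR·V − fR·V_g = 0
With fR = 1.32×10⁻⁴ × 1260×10³ m = 166 m/s:
V = [−fR + √((fR)² + 4 fR V_g)]/2 = [−166 + √(166² + 4×166×11.6)]/2 = 10.9 m/s
Subgeostrophic (V < V_g = 11.6 m/s), as expected around a low.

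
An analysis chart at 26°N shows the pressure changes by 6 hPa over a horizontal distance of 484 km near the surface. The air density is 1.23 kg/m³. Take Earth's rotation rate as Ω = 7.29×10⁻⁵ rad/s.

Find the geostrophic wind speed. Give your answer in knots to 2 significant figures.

Coriolis parameter at 26°N:
f = 2Ω sin φ = 2 × 7.29×10⁻⁵ × sin 26° = 6.39×10⁻⁵ s⁻¹
Pressure gradient: |∂P/∂n| = 600 Pa / 484000 m = 1.24×10⁻³ Pa/m
Geostrophic balance (pressure-gradient force = Coriolis force):
V_g = (1/(fρ)) |∂P/∂n| = 1.24×10⁻³ / (6.39×10⁻⁵ × 1.23) = 15.8 m/s
Converting: 15.8 m/s × 1.944 = 31 knots

31 knots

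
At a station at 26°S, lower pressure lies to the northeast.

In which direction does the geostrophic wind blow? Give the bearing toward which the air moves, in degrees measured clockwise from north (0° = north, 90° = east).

315°

The pressure-gradient force points toward the northeast (bearing 045°).
Geostrophic balance: in the Southern Hemisphere the Coriolis force deflects motion to the left, so the geostrophic wind blows 90° to the left of the pressure-gradient force (low pressure on the right).
Rotating 045° by 90° counterclockwise gives 315° — the wind blows toward the northwest.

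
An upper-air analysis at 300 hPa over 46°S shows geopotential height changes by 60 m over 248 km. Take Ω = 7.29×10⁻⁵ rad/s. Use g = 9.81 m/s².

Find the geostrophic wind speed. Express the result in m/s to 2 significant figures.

23 m/s

Coriolis parameter at 46°S:
f = 2Ω sin φ = 2 × 7.29×10⁻⁵ × sin 46° = 1.05×10⁻⁴ s⁻¹
Height gradient: |∂Z/∂n| = 60 m / 248000 m = 2.42×10⁻⁴
On a pressure surface, geostrophic balance gives V_g = (g/f)|∂Z/∂n|:
V_g = 9.81 × 2.42×10⁻⁴ / 1.05×10⁻⁴ = 22.6 m/s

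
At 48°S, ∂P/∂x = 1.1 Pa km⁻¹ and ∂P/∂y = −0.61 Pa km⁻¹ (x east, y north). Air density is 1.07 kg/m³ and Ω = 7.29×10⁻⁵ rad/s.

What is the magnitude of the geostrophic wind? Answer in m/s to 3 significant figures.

Coriolis parameter at 48°S:
f = 2Ω sin φ = 2 × 7.29×10⁻⁵ × sin 48° = 1.08×10⁻⁴ s⁻¹
In the Southern Hemisphere f is negative: f = −1.08×10⁻⁴ s⁻¹.
Component geostrophic relations (x east, y north):
u_g = −(1/(fρ)) ∂P/∂y,  v_g = (1/(fρ)) ∂P/∂x
u_g = −(−0.61×10⁻³)/(−1.08×10⁻⁴ × 1.07) = −5.26 m/s;  v_g = (1.1×10⁻³)/(−1.08×10⁻⁴ × 1.07) = −9.49 m/s
|V_g| = √(u_g² + v_g²) = 10.8 m/s

10.8 m/s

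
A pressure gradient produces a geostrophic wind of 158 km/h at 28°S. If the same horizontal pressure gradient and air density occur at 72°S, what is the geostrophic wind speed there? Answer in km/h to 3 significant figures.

With the same pressure gradient and density, V_g ∝ 1/f ∝ 1/sin φ.
V₂ = V₁ · sin φ₁ / sin φ₂ = 158 × sin 28° / sin 72°
V₂ = 158 × 0.4695/0.9511 = 78.0 km/h

78.0 km/h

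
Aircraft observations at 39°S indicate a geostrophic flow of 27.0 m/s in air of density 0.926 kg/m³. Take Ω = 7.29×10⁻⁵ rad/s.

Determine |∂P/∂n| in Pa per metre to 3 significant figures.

2.29×10⁻³ Pa/m

Coriolis parameter at 39°S:
f = 2Ω sin φ = 2 × 7.29×10⁻⁵ × sin 39° = 9.18×10⁻⁵ s⁻¹
Geostrophic balance rearranged: |∂P/∂n| = f ρ V_g
|∂P/∂n| = 9.18×10⁻⁵ × 0.926 × 27.0 = 2.29×10⁻³ Pa/m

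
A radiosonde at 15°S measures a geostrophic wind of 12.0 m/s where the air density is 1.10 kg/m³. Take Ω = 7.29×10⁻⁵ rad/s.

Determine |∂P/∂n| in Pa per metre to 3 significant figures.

4.98×10⁻⁴ Pa/m

Coriolis parameter at 15°S:
f = 2Ω sin φ = 2 × 7.29×10⁻⁵ × sin 15° = 3.77×10⁻⁵ s⁻¹
Geostrophic balance rearranged: |∂P/∂n| = f ρ V_g
|∂P/∂n| = 3.77×10⁻⁵ × 1.10 × 12.0 = 4.98×10⁻⁴ Pa/m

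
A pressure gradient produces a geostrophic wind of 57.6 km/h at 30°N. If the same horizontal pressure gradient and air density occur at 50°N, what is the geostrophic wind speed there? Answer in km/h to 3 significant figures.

37.6 km/h

With the same pressure gradient and density, V_g ∝ 1/f ∝ 1/sin φ.
V₂ = V₁ · sin φ₁ / sin φ₂ = 57.6 × sin 30° / sin 50°
V₂ = 57.6 × 0.5000/0.7660 = 37.6 km/h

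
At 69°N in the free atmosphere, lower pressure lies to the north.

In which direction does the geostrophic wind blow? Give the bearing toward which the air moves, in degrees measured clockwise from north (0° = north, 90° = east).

090°

The pressure-gradient force points toward the north (bearing 000°).
Geostrophic balance: in the Northern Hemisphere the Coriolis force deflects motion to the right, so the geostrophic wind blows 90° to the right of the pressure-gradient force (low pressure on the left).
Rotating 000° by 90° clockwise gives 090° — the wind blows toward the east.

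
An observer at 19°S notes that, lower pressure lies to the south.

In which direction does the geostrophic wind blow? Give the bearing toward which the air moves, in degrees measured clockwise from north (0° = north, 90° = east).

The pressure-gradient force points toward the south (bearing 180°).
Geostrophic balance: in the Southern Hemisphere the Coriolis force deflects motion to the left, so the geostrophic wind blows 90° to the left of the pressure-gradient force (low pressure on the right).
Rotating 180° by 90° counterclockwise gives 090° — the wind blows toward the east.

090°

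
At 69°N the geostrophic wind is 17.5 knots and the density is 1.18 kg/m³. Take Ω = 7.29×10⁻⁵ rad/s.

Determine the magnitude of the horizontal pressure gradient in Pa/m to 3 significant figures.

Coriolis parameter at 69°N:
f = 2Ω sin φ = 2 × 7.29×10⁻⁵ × sin 69° = 1.36×10⁻⁴ s⁻¹
Wind speed in SI: 17.5 knots = 9.00 m/s
Geostrophic balance rearranged: |∂P/∂n| = f ρ V_g
|∂P/∂n| = 1.36×10⁻⁴ × 1.18 × 9.00 = 1.45×10⁻³ Pa/m

1.45×10⁻³ Pa/m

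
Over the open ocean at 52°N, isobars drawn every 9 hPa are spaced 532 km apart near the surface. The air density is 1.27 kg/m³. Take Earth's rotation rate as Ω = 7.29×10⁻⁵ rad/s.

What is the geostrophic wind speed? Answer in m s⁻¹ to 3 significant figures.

Coriolis parameter at 52°N:
f = 2Ω sin φ = 2 × 7.29×10⁻⁵ × sin 52° = 1.15×10⁻⁴ s⁻¹
Pressure gradient: |∂P/∂n| = 900 Pa / 532000 m = 1.69×10⁻³ Pa/m
Geostrophic balance (pressure-gradient force = Coriolis force):
V_g = (1/(fρ)) |∂P/∂n| = 1.69×10⁻³ / (1.15×10⁻⁴ × 1.27) = 11.6 m/s

11.6 m s⁻¹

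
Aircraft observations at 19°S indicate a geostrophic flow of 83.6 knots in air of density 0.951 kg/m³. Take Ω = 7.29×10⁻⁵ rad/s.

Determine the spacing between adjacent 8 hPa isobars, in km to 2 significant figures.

Coriolis parameter at 19°S:
f = 2Ω sin φ = 2 × 7.29×10⁻⁵ × sin 19° = 4.75×10⁻⁵ s⁻¹
Wind speed in SI: 83.6 knots = 43.0 m/s
Geostrophic balance rearranged: |∂P/∂n| = f ρ V_g
|∂P/∂n| = 4.75×10⁻⁵ × 0.951 × 43.0 = 1.94×10⁻³ Pa/m
Isobar spacing: Δn = ΔP/|∂P/∂n| = 800 Pa / 1.94×10⁻³ Pa/m = 412065 m ≈ 410 km

410 km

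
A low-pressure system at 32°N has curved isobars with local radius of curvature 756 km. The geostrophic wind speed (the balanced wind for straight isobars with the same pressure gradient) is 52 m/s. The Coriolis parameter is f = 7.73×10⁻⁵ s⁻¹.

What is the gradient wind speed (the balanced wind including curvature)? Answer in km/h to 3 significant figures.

Around a low, centrifugal force acts outward with Coriolis, so pressure-gradient force balances both:
(1/ρ)|∂P/∂n| = fV + V²/R  →  V² + fR·V − fR·V_g = 0
With fR = 7.73×10⁻⁵ × 756×10³ m = 58.4 m/s:
V = [−fR + √((fR)² + 4 fR V_g)]/2 = [−58.4 + √(58.4² + 4×58.4×52)]/2 = 33.2 m/s
Subgeostrophic (V < V_g = 52 m/s), as expected around a low.
Converting: 33.2 m/s × 3.6 = 119 km/h

119 km/h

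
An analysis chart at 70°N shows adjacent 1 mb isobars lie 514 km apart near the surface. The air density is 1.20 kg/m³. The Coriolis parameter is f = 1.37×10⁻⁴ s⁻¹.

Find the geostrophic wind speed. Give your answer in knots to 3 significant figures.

Pressure gradient: |∂P/∂n| = 100 Pa / 514000 m = 1.95×10⁻⁴ Pa/m
Geostrophic balance (pressure-gradient force = Coriolis force):
V_g = (1/(fρ)) |∂P/∂n| = 1.95×10⁻⁴ / (1.37×10⁻⁴ × 1.20) = 1.18 m/s
Converting: 1.18 m/s × 1.944 = 2.30 knots

2.30 knots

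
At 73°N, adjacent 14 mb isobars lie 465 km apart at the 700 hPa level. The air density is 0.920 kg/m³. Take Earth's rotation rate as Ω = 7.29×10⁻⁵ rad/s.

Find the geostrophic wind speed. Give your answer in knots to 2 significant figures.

46 knots

Coriolis parameter at 73°N:
f = 2Ω sin φ = 2 × 7.29×10⁻⁵ × sin 73° = 1.39×10⁻⁴ s⁻¹
Pressure gradient: |∂P/∂n| = 1400 Pa / 465000 m = 3.01×10⁻³ Pa/m
Geostrophic balance (pressure-gradient force = Coriolis force):
V_g = (1/(fρ)) |∂P/∂n| = 3.01×10⁻³ / (1.39×10⁻⁴ × 0.920) = 23.5 m/s
Converting: 23.5 m/s × 1.944 = 46 knots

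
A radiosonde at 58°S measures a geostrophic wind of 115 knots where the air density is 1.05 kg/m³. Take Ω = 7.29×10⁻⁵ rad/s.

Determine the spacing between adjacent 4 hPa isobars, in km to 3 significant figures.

52.1 km

Coriolis parameter at 58°S:
f = 2Ω sin φ = 2 × 7.29×10⁻⁵ × sin 58° = 1.24×10⁻⁴ s⁻¹
Wind speed in SI: 115 knots = 59.2 m/s
Geostrophic balance rearranged: |∂P/∂n| = f ρ V_g
|∂P/∂n| = 1.24×10⁻⁴ × 1.05 × 59.2 = 7.68×10⁻³ Pa/m
Isobar spacing: Δn = ΔP/|∂P/∂n| = 400 Pa / 7.68×10⁻³ Pa/m = 52078 m ≈ 52.1 km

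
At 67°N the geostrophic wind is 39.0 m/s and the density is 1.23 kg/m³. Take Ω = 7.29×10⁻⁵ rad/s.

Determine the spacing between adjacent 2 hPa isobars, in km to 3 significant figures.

31.1 km

Coriolis parameter at 67°N:
f = 2Ω sin φ = 2 × 7.29×10⁻⁵ × sin 67° = 1.34×10⁻⁴ s⁻¹
Geostrophic balance rearranged: |∂P/∂n| = f ρ V_g
|∂P/∂n| = 1.34×10⁻⁴ × 1.23 × 39.0 = 6.44×10⁻³ Pa/m
Isobar spacing: Δn = ΔP/|∂P/∂n| = 200 Pa / 6.44×10⁻³ Pa/m = 31065 m ≈ 31.1 km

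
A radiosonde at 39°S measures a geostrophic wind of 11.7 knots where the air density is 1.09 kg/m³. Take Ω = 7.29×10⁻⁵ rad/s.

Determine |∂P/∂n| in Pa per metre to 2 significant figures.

Coriolis parameter at 39°S:
f = 2Ω sin φ = 2 × 7.29×10⁻⁵ × sin 39° = 9.18×10⁻⁵ s⁻¹
Wind speed in SI: 11.7 knots = 6.02 m/s
Geostrophic balance rearranged: |∂P/∂n| = f ρ V_g
|∂P/∂n| = 9.18×10⁻⁵ × 1.09 × 6.02 = 6.02×10⁻⁴ Pa/m

6.0×10⁻⁴ Pa/m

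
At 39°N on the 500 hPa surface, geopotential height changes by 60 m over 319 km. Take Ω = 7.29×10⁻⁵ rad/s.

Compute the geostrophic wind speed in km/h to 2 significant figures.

72 km/h

Coriolis parameter at 39°N:
f = 2Ω sin φ = 2 × 7.29×10⁻⁵ × sin 39° = 9.18×10⁻⁵ s⁻¹
Height gradient: |∂Z/∂n| = 60 m / 319000 m = 1.88×10⁻⁴
On a pressure surface, geostrophic balance gives V_g = (g/f)|∂Z/∂n|:
V_g = 9.81 × 1.88×10⁻⁴ / 9.18×10⁻⁵ = 20.1 m/s
Converting: 20.1 m/s × 3.6 = 72 km/h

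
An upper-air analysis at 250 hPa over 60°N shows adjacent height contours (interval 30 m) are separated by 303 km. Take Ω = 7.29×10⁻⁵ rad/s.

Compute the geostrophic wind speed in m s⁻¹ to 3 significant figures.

Coriolis parameter at 60°N:
f = 2Ω sin φ = 2 × 7.29×10⁻⁵ × sin 60° = 1.26×10⁻⁴ s⁻¹
Height gradient: |∂Z/∂n| = 30 m / 303000 m = 9.90×10⁻⁵
On a pressure surface, geostrophic balance gives V_g = (g/f)|∂Z/∂n|:
V_g = 9.81 × 9.90×10⁻⁵ / 1.26×10⁻⁴ = 7.69 m/s

7.69 m s⁻¹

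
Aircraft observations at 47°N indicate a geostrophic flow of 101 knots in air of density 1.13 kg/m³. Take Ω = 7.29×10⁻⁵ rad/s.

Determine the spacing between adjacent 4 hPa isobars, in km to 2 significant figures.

64 km

Coriolis parameter at 47°N:
f = 2Ω sin φ = 2 × 7.29×10⁻⁵ × sin 47° = 1.07×10⁻⁴ s⁻¹
Wind speed in SI: 101 knots = 52.0 m/s
Geostrophic balance rearranged: |∂P/∂n| = f ρ V_g
|∂P/∂n| = 1.07×10⁻⁴ × 1.13 × 52.0 = 6.26×10⁻³ Pa/m
Isobar spacing: Δn = ΔP/|∂P/∂n| = 400 Pa / 6.26×10⁻³ Pa/m = 63891 m ≈ 64 km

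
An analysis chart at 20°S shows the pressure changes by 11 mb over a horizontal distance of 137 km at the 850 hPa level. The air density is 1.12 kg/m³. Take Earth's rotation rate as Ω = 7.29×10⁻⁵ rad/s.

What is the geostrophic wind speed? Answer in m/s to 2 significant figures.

140 m/s

Coriolis parameter at 20°S:
f = 2Ω sin φ = 2 × 7.29×10⁻⁵ × sin 20° = 4.99×10⁻⁵ s⁻¹
Pressure gradient: |∂P/∂n| = 1100 Pa / 137000 m = 8.03×10⁻³ Pa/m
Geostrophic balance (pressure-gradient force = Coriolis force):
V_g = (1/(fρ)) |∂P/∂n| = 8.03×10⁻³ / (4.99×10⁻⁵ × 1.12) = 144 m/s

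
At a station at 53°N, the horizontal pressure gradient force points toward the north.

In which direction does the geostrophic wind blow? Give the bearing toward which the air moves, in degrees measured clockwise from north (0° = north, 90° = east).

090°

The pressure-gradient force points toward the north (bearing 000°).
Geostrophic balance: in the Northern Hemisphere the Coriolis force deflects motion to the right, so the geostrophic wind blows 90° to the right of the pressure-gradient force (low pressure on the left).
Rotating 000° by 90° clockwise gives 090° — the wind blows toward the east.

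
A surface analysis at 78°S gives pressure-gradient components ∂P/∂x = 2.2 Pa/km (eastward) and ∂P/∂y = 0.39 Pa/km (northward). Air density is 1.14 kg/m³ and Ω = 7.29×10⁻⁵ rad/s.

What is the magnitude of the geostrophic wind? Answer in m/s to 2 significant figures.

14 m/s

Coriolis parameter at 78°S:
f = 2Ω sin φ = 2 × 7.29×10⁻⁵ × sin 78° = 1.43×10⁻⁴ s⁻¹
In the Southern Hemisphere f is negative: f = −1.43×10⁻⁴ s⁻¹.
Component geostrophic relations (x east, y north):
u_g = −(1/(fρ)) ∂P/∂y,  v_g = (1/(fρ)) ∂P/∂x
u_g = −(0.39×10⁻³)/(−1.43×10⁻⁴ × 1.14) = 2.40 m/s;  v_g = (2.2×10⁻³)/(−1.43×10⁻⁴ × 1.14) = −13.5 m/s
|V_g| = √(u_g² + v_g²) = 13.7 m/s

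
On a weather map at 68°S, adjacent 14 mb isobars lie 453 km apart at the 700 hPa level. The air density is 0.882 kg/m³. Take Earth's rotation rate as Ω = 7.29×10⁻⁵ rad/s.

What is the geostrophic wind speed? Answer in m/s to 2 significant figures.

26 m/s

Coriolis parameter at 68°S:
f = 2Ω sin φ = 2 × 7.29×10⁻⁵ × sin 68° = 1.35×10⁻⁴ s⁻¹
Pressure gradient: |∂P/∂n| = 1400 Pa / 453000 m = 3.09×10⁻³ Pa/m
Geostrophic balance (pressure-gradient force = Coriolis force):
V_g = (1/(fρ)) |∂P/∂n| = 3.09×10⁻³ / (1.35×10⁻⁴ × 0.882) = 25.9 m/s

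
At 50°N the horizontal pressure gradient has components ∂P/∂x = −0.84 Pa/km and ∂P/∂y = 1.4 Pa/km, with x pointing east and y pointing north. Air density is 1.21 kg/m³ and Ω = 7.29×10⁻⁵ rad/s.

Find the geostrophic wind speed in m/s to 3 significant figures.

Coriolis parameter at 50°N:
f = 2Ω sin φ = 2 × 7.29×10⁻⁵ × sin 50° = 1.12×10⁻⁴ s⁻¹
Component geostrophic relations (x east, y north):
u_g = −(1/(fρ)) ∂P/∂y,  v_g = (1/(fρ)) ∂P/∂x
u_g = −(1.4×10⁻³)/(1.12×10⁻⁴ × 1.21) = −10.4 m/s;  v_g = (−0.84×10⁻³)/(1.12×10⁻⁴ × 1.21) = −6.22 m/s
|V_g| = √(u_g² + v_g²) = 12.1 m/s

12.1 m/s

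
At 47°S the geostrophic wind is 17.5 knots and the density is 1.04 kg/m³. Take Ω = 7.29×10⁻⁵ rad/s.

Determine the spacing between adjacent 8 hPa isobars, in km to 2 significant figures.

Coriolis parameter at 47°S:
f = 2Ω sin φ = 2 × 7.29×10⁻⁵ × sin 47° = 1.07×10⁻⁴ s⁻¹
Wind speed in SI: 17.5 knots = 9.00 m/s
Geostrophic balance rearranged: |∂P/∂n| = f ρ V_g
|∂P/∂n| = 1.07×10⁻⁴ × 1.04 × 9.00 = 9.98×10⁻⁴ Pa/m
Isobar spacing: Δn = ΔP/|∂P/∂n| = 800 Pa / 9.98×10⁻⁴ Pa/m = 801301 m ≈ 800 km

800 km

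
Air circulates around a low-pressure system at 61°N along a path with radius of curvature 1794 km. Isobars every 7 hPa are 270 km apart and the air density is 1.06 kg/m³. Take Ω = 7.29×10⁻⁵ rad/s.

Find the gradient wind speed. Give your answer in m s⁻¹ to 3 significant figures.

Coriolis parameter at 61°N:
f = 2Ω sin φ = 2 × 7.29×10⁻⁵ × sin 61° = 1.28×10⁻⁴ s⁻¹
Pressure gradient: |∂P/∂n| = 700 Pa / 270000 m = 2.59×10⁻³ Pa/m
Geostrophic speed: V_g = |∂P/∂n|/(fρ) = 2.59×10⁻³/(1.28×10⁻⁴ × 1.06) = 19.2 m/s
Around a low, centrifugal force acts outward with Coriolis, so pressure-gradient force balances both:
(1/ρ)|∂P/∂n| = fV + V²/R  →  V² + fR·V − fR·V_g = 0
With fR = 1.28×10⁻⁴ × 1794×10³ m = 229 m/s:
V = [−fR + √((fR)² + 4 fR V_g)]/2 = [−229 + √(229² + 4×229×19.2)]/2 = 17.8 m/s
Subgeostrophic (V < V_g = 19.2 m/s), as expected around a low.

17.8 m s⁻¹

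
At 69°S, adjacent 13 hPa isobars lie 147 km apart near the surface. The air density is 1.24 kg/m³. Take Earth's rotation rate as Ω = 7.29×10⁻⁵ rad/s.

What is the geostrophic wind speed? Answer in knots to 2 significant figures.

Coriolis parameter at 69°S:
f = 2Ω sin φ = 2 × 7.29×10⁻⁵ × sin 69° = 1.36×10⁻⁴ s⁻¹
Pressure gradient: |∂P/∂n| = 1300 Pa / 147000 m = 8.84×10⁻³ Pa/m
Geostrophic balance (pressure-gradient force = Coriolis force):
V_g = (1/(fρ)) |∂P/∂n| = 8.84×10⁻³ / (1.36×10⁻⁴ × 1.24) = 52.4 m/s
Converting: 52.4 m/s × 1.944 = 100 knots

100 knots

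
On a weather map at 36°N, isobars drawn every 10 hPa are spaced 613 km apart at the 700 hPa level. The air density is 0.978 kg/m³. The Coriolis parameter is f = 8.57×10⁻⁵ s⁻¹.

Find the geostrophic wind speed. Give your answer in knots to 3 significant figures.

Pressure gradient: |∂P/∂n| = 1000 Pa / 613000 m = 1.63×10⁻³ Pa/m
Geostrophic balance (pressure-gradient force = Coriolis force):
V_g = (1/(fρ)) |∂P/∂n| = 1.63×10⁻³ / (8.57×10⁻⁵ × 0.978) = 19.5 m/s
Converting: 19.5 m/s × 1.944 = 37.8 knots

37.8 knots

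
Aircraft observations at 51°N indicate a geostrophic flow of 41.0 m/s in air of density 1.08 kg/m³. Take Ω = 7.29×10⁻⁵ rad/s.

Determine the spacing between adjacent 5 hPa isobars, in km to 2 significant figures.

Coriolis parameter at 51°N:
f = 2Ω sin φ = 2 × 7.29×10⁻⁵ × sin 51° = 1.13×10⁻⁴ s⁻¹
Geostrophic balance rearranged: |∂P/∂n| = f ρ V_g
|∂P/∂n| = 1.13×10⁻⁴ × 1.08 × 41.0 = 5.02×10⁻³ Pa/m
Isobar spacing: Δn = ΔP/|∂P/∂n| = 500 Pa / 5.02×10⁻³ Pa/m = 99656 m ≈ 100 km

100 km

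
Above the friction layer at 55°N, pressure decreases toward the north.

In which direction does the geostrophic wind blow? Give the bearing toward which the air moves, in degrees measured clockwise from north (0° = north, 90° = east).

The pressure-gradient force points toward the north (bearing 000°).
Geostrophic balance: in the Northern Hemisphere the Coriolis force deflects motion to the right, so the geostrophic wind blows 90° to the right of the pressure-gradient force (low pressure on the left).
Rotating 000° by 90° clockwise gives 090° — the wind blows toward the east.

090°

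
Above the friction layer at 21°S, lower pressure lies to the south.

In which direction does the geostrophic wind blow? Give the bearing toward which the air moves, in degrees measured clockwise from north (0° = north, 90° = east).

090°

The pressure-gradient force points toward the south (bearing 180°).
Geostrophic balance: in the Southern Hemisphere the Coriolis force deflects motion to the left, so the geostrophic wind blows 90° to the left of the pressure-gradient force (low pressure on the right).
Rotating 180° by 90° counterclockwise gives 090° — the wind blows toward the east.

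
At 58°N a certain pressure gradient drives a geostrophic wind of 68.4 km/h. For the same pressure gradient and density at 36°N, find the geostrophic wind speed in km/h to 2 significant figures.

99 km/h

With the same pressure gradient and density, V_g ∝ 1/f ∝ 1/sin φ.
V₂ = V₁ · sin φ₁ / sin φ₂ = 68.4 × sin 58° / sin 36°
V₂ = 68.4 × 0.8480/0.5878 = 99 km/h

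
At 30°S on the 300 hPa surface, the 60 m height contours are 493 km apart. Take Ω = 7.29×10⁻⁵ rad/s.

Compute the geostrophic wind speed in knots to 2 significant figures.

32 knots

Coriolis parameter at 30°S:
f = 2Ω sin φ = 2 × 7.29×10⁻⁵ × sin 30° = 7.29×10⁻⁵ s⁻¹
Height gradient: |∂Z/∂n| = 60 m / 493000 m = 1.22×10⁻⁴
On a pressure surface, geostrophic balance gives V_g = (g/f)|∂Z/∂n|:
V_g = 9.81 × 1.22×10⁻⁴ / 7.29×10⁻⁵ = 16.4 m/s
Converting: 16.4 m/s × 1.944 = 32 knots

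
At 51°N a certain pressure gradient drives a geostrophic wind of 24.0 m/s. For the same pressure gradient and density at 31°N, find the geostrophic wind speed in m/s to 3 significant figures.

With the same pressure gradient and density, V_g ∝ 1/f ∝ 1/sin φ.
V₂ = V₁ · sin φ₁ / sin φ₂ = 24.0 × sin 51° / sin 31°
V₂ = 24.0 × 0.7771/0.5150 = 36.2 m/s

36.2 m/s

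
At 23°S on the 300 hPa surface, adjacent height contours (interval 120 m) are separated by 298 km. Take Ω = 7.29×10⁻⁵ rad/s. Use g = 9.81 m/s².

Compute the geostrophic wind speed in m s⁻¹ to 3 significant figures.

69.3 m s⁻¹

Coriolis parameter at 23°S:
f = 2Ω sin φ = 2 × 7.29×10⁻⁵ × sin 23° = 5.70×10⁻⁵ s⁻¹
Height gradient: |∂Z/∂n| = 120 m / 298000 m = 4.03×10⁻⁴
On a pressure surface, geostrophic balance gives V_g = (g/f)|∂Z/∂n|:
V_g = 9.81 × 4.03×10⁻⁴ / 5.70×10⁻⁵ = 69.3 m/s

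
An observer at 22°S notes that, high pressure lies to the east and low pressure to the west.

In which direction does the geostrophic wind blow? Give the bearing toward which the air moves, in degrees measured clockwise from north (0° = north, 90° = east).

180°

The pressure-gradient force points toward the west (bearing 270°).
Geostrophic balance: in the Southern Hemisphere the Coriolis force deflects motion to the left, so the geostrophic wind blows 90° to the left of the pressure-gradient force (low pressure on the right).
Rotating 270° by 90° counterclockwise gives 180° — the wind blows toward the south.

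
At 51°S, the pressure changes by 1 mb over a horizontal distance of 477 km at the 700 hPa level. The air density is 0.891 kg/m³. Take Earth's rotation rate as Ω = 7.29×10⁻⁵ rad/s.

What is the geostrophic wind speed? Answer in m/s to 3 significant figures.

2.08 m/s

Coriolis parameter at 51°S:
f = 2Ω sin φ = 2 × 7.29×10⁻⁵ × sin 51° = 1.13×10⁻⁴ s⁻¹
Pressure gradient: |∂P/∂n| = 100 Pa / 477000 m = 2.10×10⁻⁴ Pa/m
Geostrophic balance (pressure-gradient force = Coriolis force):
V_g = (1/(fρ)) |∂P/∂n| = 2.10×10⁻⁴ / (1.13×10⁻⁴ × 0.891) = 2.08 m/s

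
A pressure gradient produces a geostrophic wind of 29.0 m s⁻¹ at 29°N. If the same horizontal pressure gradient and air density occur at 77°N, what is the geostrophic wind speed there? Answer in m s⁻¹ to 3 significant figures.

14.4 m s⁻¹

With the same pressure gradient and density, V_g ∝ 1/f ∝ 1/sin φ.
V₂ = V₁ · sin φ₁ / sin φ₂ = 29.0 × sin 29° / sin 77°
V₂ = 29.0 × 0.4848/0.9744 = 14.4 m s⁻¹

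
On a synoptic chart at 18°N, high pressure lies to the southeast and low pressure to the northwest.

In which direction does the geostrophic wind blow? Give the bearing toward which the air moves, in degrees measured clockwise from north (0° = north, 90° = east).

The pressure-gradient force points toward the northwest (bearing 315°).
Geostrophic balance: in the Northern Hemisphere the Coriolis force deflects motion to the right, so the geostrophic wind blows 90° to the right of the pressure-gradient force (low pressure on the left).
Rotating 315° by 90° clockwise gives 045° — the wind blows toward the northeast.

045°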